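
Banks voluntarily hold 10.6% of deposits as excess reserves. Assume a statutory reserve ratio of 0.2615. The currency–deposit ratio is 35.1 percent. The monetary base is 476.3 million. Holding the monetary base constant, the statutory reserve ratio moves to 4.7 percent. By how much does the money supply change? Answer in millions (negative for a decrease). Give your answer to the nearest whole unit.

381 million

Initially m₁ = (1 + 0.351) / (0.2615 + 0.106 + 0.351) ≈ 1.8803, so M₁ = 1.8803 × 476.3 ≈ 895.5869 million.
After the change m₂ = (1 + 0.351) / (0.047 + 0.106 + 0.351) ≈ 2.6806, so M₂ = 2.6806 × 476.3 ≈ 1276.7698 million.
ΔM = M₂ − M₁ = 1276.7698 − 895.5869 = 381.1829 million.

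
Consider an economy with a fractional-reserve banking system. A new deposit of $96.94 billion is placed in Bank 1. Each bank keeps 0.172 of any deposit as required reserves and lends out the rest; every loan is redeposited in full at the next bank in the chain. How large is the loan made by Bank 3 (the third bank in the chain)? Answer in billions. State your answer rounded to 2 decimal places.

$55.03 billion

Each bank lends a fraction (1 − rr) = 0.8280 of the deposit it receives, so Bank 3 receives 96.94·0.8280^2 and lends 96.94·0.8280^3 ≈ 55.0293 billion.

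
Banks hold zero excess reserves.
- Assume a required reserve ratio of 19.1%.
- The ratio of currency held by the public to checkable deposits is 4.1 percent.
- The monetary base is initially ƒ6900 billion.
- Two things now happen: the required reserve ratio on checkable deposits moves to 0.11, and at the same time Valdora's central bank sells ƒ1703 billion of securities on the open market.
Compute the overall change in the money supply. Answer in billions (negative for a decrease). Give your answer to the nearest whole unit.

ƒ4868 billion

Before: m₁ = (1 + 0.041) / (0.191 + 0.041) ≈ 4.48707, MB₁ = 6900, so M₁ = 4.48707 × 6900 = 30960.783 billion.
After: m₂ = (1 + 0.041) / (0.11 + 0.041) ≈ 6.89404, MB₂ = 6900 − 1703 = 5197, so M₂ = 6.89404 × 5197 ≈ 35828.3259 billion.
ΔM = M₂ − M₁ = 35828.3259 − 30960.783 = 4867.5429 billion.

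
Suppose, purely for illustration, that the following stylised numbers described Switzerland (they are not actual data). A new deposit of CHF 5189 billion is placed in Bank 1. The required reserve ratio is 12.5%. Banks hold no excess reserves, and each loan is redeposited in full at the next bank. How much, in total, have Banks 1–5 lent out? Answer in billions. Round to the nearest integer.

CHF 17693 billion

Bank i lends (1 − rr)^i of the original deposit: Bank 1 lends 5189·0.8750 = 4540.3750, Bank 2 lends 5189·0.8750² ≈ 3972.8281, and so on.
Summing a geometric series: total = 5189·[0.8750·(1 − 0.8750^5) / (1 − 0.8750)] ≈ 17692.6087 billion.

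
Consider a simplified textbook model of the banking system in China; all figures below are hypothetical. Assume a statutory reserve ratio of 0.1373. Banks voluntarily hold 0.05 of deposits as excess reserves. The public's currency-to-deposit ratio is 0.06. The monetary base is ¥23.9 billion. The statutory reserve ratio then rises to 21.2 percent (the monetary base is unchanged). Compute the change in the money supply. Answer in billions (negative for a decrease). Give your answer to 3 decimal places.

Initially m₁ = (1 + 0.06) / (0.1373 + 0.05 + 0.06) ≈ 4.286292, so M₁ = 4.286292 × 23.9 ≈ 102.4424 billion.
After the change m₂ = (1 + 0.06) / (0.212 + 0.05 + 0.06) ≈ 3.291925, so M₂ = 3.291925 × 23.9 ≈ 78.677 billion.
ΔM = M₂ − M₁ = 78.677 − 102.4424 = -23.7654 billion.

-23.765 billion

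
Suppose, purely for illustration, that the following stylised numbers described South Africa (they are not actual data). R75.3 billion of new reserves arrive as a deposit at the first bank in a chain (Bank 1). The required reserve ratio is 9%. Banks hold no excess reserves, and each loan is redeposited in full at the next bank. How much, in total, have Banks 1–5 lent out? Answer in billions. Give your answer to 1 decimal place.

R286.2 billion

Bank i lends (1 − rr)^i of the original deposit: Bank 1 lends 75.3·0.9100 = 68.5230, Bank 2 lends 75.3·0.9100² ≈ 62.3559, and so on.
Summing a geometric series: total = 75.3·[0.9100·(1 − 0.9100^5) / (1 − 0.9100)] ≈ 286.2494 billion.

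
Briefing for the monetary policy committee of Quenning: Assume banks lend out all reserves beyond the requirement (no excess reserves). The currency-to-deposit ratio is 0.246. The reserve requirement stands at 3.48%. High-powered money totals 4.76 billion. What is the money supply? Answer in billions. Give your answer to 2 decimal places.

The money multiplier is m = (1 + c) / (rr + c) = (1 + 0.246) / (0.0348 + 0.246) ≈ 4.4373.
So M = m × MB = 4.4373 × 4.76 ≈ 21.1215 billion.

21.12 billion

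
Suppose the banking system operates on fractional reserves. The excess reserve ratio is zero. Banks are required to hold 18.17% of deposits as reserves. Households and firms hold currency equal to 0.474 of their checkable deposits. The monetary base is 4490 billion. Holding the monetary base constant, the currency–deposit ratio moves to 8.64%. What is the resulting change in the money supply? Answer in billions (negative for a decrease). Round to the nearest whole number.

8101 billion

Initially m₁ = (1 + 0.474) / (0.1817 + 0.474) ≈ 2.24798, so M₁ = 2.24798 × 4490 = 10093.4302 billion.
After the change m₂ = (1 + 0.0864) / (0.1817 + 0.0864) ≈ 4.05222, so M₂ = 4.05222 × 4490 = 18194.4678 billion.
ΔM = M₂ − M₁ = 18194.4678 − 10093.4302 = 8101.0376 billion.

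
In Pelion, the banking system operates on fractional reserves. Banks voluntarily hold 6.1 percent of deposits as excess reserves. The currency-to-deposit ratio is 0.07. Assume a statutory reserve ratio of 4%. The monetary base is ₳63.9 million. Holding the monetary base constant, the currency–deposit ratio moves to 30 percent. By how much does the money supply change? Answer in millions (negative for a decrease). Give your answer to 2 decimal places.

-192.68 million

Initially m₁ = (1 + 0.07) / (0.04 + 0.061 + 0.07) ≈ 6.25731, so M₁ = 6.25731 × 63.9 ≈ 399.8421 million.
After the change m₂ = (1 + 0.3) / (0.04 + 0.061 + 0.3) ≈ 3.24190, so M₂ = 3.24190 × 63.9 ≈ 207.1574 million.
ΔM = M₂ − M₁ = 207.1574 − 399.8421 = -192.6847 million.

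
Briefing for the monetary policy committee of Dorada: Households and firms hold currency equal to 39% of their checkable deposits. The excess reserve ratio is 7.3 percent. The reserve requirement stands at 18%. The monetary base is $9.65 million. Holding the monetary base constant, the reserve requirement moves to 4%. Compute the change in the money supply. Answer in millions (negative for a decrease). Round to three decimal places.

$5.806 million

Initially m₁ = (1 + 0.39) / (0.18 + 0.073 + 0.39) ≈ 2.16174, so M₁ = 2.16174 × 9.65 ≈ 20.8608 million.
After the change m₂ = (1 + 0.39) / (0.04 + 0.073 + 0.39) ≈ 2.76342, so M₂ = 2.76342 × 9.65 ≈ 26.667 million.
ΔM = M₂ − M₁ = 26.667 − 20.8608 = 5.8062 million.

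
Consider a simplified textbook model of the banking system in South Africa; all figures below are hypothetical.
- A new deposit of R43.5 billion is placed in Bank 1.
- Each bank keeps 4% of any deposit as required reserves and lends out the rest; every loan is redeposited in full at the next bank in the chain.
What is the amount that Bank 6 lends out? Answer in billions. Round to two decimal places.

R34.05 billion

Each bank lends a fraction (1 − rr) = 0.9600 of the deposit it receives, so Bank 6 receives 43.5·0.9600^5 and lends 43.5·0.9600^6 ≈ 34.0500 billion.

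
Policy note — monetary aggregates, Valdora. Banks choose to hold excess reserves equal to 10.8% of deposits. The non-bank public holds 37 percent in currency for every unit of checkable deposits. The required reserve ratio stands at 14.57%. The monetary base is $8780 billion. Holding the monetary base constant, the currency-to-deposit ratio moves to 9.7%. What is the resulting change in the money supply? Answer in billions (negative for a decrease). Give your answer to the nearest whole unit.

Initially m₁ = (1 + 0.37) / (0.1457 + 0.108 + 0.37) ≈ 2.19657, so M₁ = 2.19657 × 8780 = 19285.8846 billion.
After the change m₂ = (1 + 0.097) / (0.1457 + 0.108 + 0.097) ≈ 3.12803, so M₂ = 3.12803 × 8780 = 27464.1034 billion.
ΔM = M₂ − M₁ = 27464.1034 − 19285.8846 = 8178.2188 billion.

$8178 billion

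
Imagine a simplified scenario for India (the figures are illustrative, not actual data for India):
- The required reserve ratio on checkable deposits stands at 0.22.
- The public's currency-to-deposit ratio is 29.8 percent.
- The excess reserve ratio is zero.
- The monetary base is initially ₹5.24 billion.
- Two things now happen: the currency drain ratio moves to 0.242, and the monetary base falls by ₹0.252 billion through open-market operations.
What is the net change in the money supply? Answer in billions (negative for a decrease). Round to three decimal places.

Before: m₁ = (1 + 0.298) / (0.22 + 0.298) ≈ 2.50579, MB₁ = 5.24, so M₁ = 2.50579 × 5.24 ≈ 13.1303 billion.
After: m₂ = (1 + 0.242) / (0.22 + 0.242) ≈ 2.68831, MB₂ = 5.24 − 0.252 = 4.988, so M₂ = 2.68831 × 4.988 ≈ 13.4093 billion.
ΔM = M₂ − M₁ = 13.4093 − 13.1303 = 0.279 billion.

₹0.279 billion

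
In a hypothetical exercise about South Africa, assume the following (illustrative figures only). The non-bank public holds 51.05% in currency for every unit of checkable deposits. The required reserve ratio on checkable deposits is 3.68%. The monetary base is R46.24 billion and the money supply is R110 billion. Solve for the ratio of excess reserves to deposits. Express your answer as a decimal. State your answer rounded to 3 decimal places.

Using m = M/MB = 110/46.24 ≈ 2.378893. Since m = (1 + c)/(c + rr + e), the denominator satisfies c + rr + e = (1 + c)/m = (1 + 0.5105) / 2.378893 ≈ 0.634959.
With c = 0.5105 and rr = 0.0368, the ratio of excess reserves to deposits is 0.634959 − 0.5105 − 0.0368 = 0.087659.

0.088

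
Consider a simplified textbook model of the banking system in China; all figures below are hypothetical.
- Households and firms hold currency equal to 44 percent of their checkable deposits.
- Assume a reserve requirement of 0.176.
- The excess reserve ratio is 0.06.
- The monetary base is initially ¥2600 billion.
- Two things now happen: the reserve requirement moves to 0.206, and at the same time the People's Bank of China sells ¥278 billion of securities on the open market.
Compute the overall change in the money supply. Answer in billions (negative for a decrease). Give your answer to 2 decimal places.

Before: m₁ = (1 + 0.44) / (0.176 + 0.06 + 0.44) ≈ 2.1301775, MB₁ = 2600, so M₁ = 2.1301775 × 2600 = 5538.4615 billion.
After: m₂ = (1 + 0.44) / (0.206 + 0.06 + 0.44) ≈ 2.0396601, MB₂ = 2600 − 278 = 2322, so M₂ = 2.0396601 × 2322 ≈ 4736.0908 billion.
ΔM = M₂ − M₁ = 4736.0908 − 5538.4615 = -802.3707 billion.

-802.37 billion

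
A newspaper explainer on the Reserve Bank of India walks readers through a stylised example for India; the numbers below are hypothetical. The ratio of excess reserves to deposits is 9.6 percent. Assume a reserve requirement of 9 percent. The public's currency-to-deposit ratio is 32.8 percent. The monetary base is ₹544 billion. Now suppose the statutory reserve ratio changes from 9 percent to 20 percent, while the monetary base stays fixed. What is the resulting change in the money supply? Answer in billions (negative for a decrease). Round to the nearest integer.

Initially m₁ = (1 + 0.328) / (0.09 + 0.096 + 0.328) ≈ 2.5837, so M₁ = 2.5837 × 544 = 1405.5328 billion.
After the change m₂ = (1 + 0.328) / (0.2 + 0.096 + 0.328) ≈ 2.1282, so M₂ = 2.1282 × 544 = 1157.7408 billion.
ΔM = M₂ − M₁ = 1157.7408 − 1405.5328 = -247.792 billion.

-248 billion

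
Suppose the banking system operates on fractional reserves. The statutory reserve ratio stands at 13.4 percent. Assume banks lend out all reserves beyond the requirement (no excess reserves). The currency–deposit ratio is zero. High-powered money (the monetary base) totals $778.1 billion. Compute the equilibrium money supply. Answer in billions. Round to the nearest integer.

$5807 billion

With no currency drain or excess reserves, the money multiplier is m = 1/rr = 1/0.134 ≈ 7.4627.
Money supply M = m × MB = 7.4627 × 778.1 ≈ 5806.7269 billion.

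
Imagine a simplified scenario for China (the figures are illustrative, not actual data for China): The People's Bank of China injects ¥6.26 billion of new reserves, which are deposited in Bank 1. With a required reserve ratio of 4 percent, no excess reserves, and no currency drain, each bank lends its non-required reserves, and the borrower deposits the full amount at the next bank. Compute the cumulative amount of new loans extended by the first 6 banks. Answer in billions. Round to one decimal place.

Bank i lends (1 − rr)^i of the original deposit: Bank 1 lends 6.26·0.9600 = 6.0096, Bank 2 lends 6.26·0.9600² ≈ 5.7692, and so on.
Summing a geometric series: total = 6.26·[0.9600·(1 − 0.9600^6) / (1 − 0.9600)] ≈ 32.6385 billion.

¥32.6 billion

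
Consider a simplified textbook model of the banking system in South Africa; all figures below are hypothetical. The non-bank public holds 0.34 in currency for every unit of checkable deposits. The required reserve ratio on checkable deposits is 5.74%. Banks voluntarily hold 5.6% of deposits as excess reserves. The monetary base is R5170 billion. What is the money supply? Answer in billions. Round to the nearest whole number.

The money multiplier is m = (1 + c) / (rr + e + c) = (1 + 0.34) / (0.0574 + 0.056 + 0.34) ≈ 2.95545.
So M = m × MB = 2.95545 × 5170 = 15279.6765 billion.

R15280 billion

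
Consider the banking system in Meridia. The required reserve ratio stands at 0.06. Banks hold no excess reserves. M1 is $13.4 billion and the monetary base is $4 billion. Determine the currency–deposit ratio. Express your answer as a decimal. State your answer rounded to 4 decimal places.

Using m = M/MB = 13.4/4 = 3.350000. From m = (1 + c)/(c + rr + e), rearranging gives 1 + c = m·(c + rr + e), so c·(1 − m) = m·(rr + e) − 1.
Hence c = [m·(rr + e) − 1]/(1 − m) = [3.350000 × (0.06 + 0) − 1] / (1 − 3.350000) = 0.340000.

0.3400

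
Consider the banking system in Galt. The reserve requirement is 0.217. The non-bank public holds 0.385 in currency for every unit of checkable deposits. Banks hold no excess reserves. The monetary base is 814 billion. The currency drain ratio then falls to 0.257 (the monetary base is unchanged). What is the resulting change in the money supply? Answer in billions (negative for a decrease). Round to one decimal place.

Initially m₁ = (1 + 0.385) / (0.217 + 0.385) ≈ 2.30066, so M₁ = 2.30066 × 814 ≈ 1872.7372 billion.
After the change m₂ = (1 + 0.257) / (0.217 + 0.257) ≈ 2.65190, so M₂ = 2.65190 × 814 = 2158.6466 billion.
ΔM = M₂ − M₁ = 2158.6466 − 1872.7372 = 285.9094 billion.

285.9 billion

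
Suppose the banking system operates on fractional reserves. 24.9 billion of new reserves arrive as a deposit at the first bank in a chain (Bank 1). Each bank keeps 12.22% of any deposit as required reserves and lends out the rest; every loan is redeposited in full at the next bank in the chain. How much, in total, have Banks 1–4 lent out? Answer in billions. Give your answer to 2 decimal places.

72.67 billion

Bank i lends (1 − rr)^i of the original deposit: Bank 1 lends 24.9·0.8778 ≈ 21.8572, Bank 2 lends 24.9·0.8778² ≈ 19.1863, and so on.
Summing a geometric series: total = 24.9·[0.8778·(1 − 0.8778^4) / (1 − 0.8778)] ≈ 72.6688 billion.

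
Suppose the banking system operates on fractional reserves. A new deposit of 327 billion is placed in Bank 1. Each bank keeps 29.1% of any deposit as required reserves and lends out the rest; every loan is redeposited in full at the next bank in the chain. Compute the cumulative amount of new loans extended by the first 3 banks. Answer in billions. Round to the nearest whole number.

Bank i lends (1 − rr)^i of the original deposit: Bank 1 lends 327·0.7090 = 231.8430, Bank 2 lends 327·0.7090² ≈ 164.3767, and so on.
Summing a geometric series: total = 327·[0.7090·(1 − 0.7090^3) / (1 − 0.7090)] ≈ 512.7628 billion.

513 billion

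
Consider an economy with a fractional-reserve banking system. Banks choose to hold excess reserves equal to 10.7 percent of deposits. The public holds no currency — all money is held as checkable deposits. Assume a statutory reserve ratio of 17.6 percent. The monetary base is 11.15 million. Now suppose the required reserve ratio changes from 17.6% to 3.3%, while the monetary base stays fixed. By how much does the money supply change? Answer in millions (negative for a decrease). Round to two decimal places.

Initially m₁ = 1 / (0.176 + 0.107) ≈ 3.53357, so M₁ = 3.53357 × 11.15 ≈ 39.3993 million.
After the change m₂ = 1 / (0.033 + 0.107) ≈ 7.14286, so M₂ = 7.14286 × 11.15 ≈ 79.6429 million.
ΔM = M₂ − M₁ = 79.6429 − 39.3993 = 40.2436 million.

40.24 million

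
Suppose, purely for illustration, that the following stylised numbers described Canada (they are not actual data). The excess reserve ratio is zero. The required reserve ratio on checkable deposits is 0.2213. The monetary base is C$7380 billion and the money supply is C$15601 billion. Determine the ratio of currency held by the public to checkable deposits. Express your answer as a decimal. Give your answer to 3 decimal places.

0.478

Using m = M/MB = 15601/7380 ≈ 2.113957. From m = (1 + c)/(c + rr + e), rearranging gives 1 + c = m·(c + rr + e), so c·(1 − m) = m·(rr + e) − 1.
Hence c = [m·(rr + e) − 1]/(1 − m) = [2.113957 × (0.2213 + 0) − 1] / (1 − 2.113957) ≈ 0.477740.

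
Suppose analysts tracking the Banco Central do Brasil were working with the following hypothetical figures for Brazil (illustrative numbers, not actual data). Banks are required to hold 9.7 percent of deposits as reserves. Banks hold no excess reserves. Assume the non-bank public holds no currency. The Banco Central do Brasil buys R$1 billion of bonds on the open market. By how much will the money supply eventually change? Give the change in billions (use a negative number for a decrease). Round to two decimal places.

R$10.31 billion

The simple money multiplier is m = 1/rr = 1/0.097 ≈ 10.3093.
An open-market purchase increases the monetary base by 1 billion, so ΔM = m × ΔMB = 10.3093 × 1 = 10.3093 billion.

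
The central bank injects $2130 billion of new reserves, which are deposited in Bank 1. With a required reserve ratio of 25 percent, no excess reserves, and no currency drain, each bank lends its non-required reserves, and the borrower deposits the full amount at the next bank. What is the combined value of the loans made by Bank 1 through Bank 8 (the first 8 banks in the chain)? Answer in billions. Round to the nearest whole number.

$5750 billion

Bank i lends (1 − rr)^i of the original deposit: Bank 1 lends 2130·0.7500 = 1597.5000, Bank 2 lends 2130·0.7500² = 1198.1250, and so on.
Summing a geometric series: total = 2130·[0.7500·(1 − 0.7500^8) / (1 − 0.7500)] ≈ 5750.2785 billion.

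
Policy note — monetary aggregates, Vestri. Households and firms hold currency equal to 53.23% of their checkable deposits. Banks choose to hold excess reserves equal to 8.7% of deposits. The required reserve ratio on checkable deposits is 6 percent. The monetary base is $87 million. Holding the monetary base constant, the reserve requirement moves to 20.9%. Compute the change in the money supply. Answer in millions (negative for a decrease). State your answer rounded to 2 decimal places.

Initially m₁ = (1 + 0.5323) / (0.06 + 0.087 + 0.5323) ≈ 2.25570, so M₁ = 2.25570 × 87 = 196.2459 million.
After the change m₂ = (1 + 0.5323) / (0.209 + 0.087 + 0.5323) ≈ 1.84993, so M₂ = 1.84993 × 87 ≈ 160.9439 million.
ΔM = M₂ − M₁ = 160.9439 − 196.2459 = -35.302 million.

-35.30 million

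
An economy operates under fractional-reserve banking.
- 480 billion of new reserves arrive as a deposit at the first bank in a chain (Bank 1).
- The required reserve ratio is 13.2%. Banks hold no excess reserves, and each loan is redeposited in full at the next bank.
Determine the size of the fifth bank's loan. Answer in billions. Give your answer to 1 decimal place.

Each bank lends a fraction (1 − rr) = 0.8680 of the deposit it receives, so Bank 5 receives 480·0.8680^4 and lends 480·0.8680^5 ≈ 236.5047 billion.

236.5 billion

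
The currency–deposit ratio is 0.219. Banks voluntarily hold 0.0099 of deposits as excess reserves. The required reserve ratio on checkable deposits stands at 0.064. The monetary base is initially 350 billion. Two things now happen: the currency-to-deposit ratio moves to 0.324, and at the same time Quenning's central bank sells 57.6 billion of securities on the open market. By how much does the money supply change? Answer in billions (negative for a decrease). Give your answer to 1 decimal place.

Before: m₁ = (1 + 0.219) / (0.064 + 0.0099 + 0.219) ≈ 4.16183, MB₁ = 350, so M₁ = 4.16183 × 350 = 1456.6405 billion.
After: m₂ = (1 + 0.324) / (0.064 + 0.0099 + 0.324) ≈ 3.32747, MB₂ = 350 − 57.6 = 292.4, so M₂ = 3.32747 × 292.4 ≈ 972.9522 billion.
ΔM = M₂ − M₁ = 972.9522 − 1456.6405 = -483.6883 billion.

-483.7 billion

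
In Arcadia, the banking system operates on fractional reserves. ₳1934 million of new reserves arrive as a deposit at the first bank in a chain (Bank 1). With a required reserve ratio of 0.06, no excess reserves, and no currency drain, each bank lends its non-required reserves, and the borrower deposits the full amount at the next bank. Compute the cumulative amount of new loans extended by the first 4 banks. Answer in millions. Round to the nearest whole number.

Bank i lends (1 − rr)^i of the original deposit: Bank 1 lends 1934·0.9400 = 1817.9600, Bank 2 lends 1934·0.9400² = 1708.8824, and so on.
Summing a geometric series: total = 1934·[0.9400·(1 − 0.9400^4) / (1 − 0.9400)] ≈ 6643.1603 million.

₳6643 million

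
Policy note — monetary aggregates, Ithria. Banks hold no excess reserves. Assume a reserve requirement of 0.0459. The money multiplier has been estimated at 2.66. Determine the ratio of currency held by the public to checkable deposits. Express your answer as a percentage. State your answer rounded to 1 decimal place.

Using m = 2.66. From m = (1 + c)/(c + rr + e), rearranging gives 1 + c = m·(c + rr + e), so c·(1 − m) = m·(rr + e) − 1.
Hence c = [m·(rr + e) − 1]/(1 − m) = [2.66 × (0.0459 + 0) − 1] / (1 − 2.66) ≈ 0.528859.

52.9%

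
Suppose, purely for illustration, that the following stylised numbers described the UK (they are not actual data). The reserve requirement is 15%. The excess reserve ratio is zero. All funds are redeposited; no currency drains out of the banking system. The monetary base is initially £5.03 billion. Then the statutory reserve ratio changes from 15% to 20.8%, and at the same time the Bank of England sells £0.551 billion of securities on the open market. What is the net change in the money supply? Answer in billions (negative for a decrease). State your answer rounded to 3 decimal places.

-12.000 billion

Before: m₁ = 1 / (0.15) ≈ 6.66667, MB₁ = 5.03, so M₁ = 6.66667 × 5.03 ≈ 33.5334 billion.
After: m₂ = 1 / (0.208) ≈ 4.80769, MB₂ = 5.03 − 0.551 = 4.479, so M₂ = 4.80769 × 4.479 ≈ 21.5336 billion.
ΔM = M₂ − M₁ = 21.5336 − 33.5334 = -11.9998 billion.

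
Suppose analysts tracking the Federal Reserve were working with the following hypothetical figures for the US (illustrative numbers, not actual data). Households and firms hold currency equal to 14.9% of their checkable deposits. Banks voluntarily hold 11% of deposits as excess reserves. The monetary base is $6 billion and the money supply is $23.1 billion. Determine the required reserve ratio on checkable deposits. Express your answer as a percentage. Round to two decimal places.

3.94%

Using m = M/MB = 23.1/6 = 3.850000. Since m = (1 + c)/(c + rr + e), the denominator satisfies c + rr + e = (1 + c)/m = (1 + 0.149) / 3.850000 ≈ 0.298442.
With c = 0.149 and e = 0.11, the required reserve ratio on checkable deposits is 0.298442 − 0.149 − 0.11 = 0.039442.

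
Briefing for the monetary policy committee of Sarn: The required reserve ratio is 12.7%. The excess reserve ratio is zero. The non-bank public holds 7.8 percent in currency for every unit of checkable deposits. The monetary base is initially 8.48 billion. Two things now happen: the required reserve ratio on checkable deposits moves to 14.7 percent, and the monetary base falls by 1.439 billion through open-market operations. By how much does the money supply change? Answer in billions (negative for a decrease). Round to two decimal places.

-10.86 billion

Before: m₁ = (1 + 0.078) / (0.127 + 0.078) ≈ 5.2585, MB₁ = 8.48, so M₁ = 5.2585 × 8.48 ≈ 44.5921 billion.
After: m₂ = (1 + 0.078) / (0.147 + 0.078) ≈ 4.7911, MB₂ = 8.48 − 1.439 = 7.041, so M₂ = 4.7911 × 7.041 ≈ 33.7341 billion.
ΔM = M₂ − M₁ = 33.7341 − 44.5921 = -10.858 billion.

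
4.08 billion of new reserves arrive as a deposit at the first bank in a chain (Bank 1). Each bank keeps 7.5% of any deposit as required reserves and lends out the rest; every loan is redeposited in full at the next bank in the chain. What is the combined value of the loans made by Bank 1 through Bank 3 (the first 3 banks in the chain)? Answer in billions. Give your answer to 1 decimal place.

Bank i lends (1 − rr)^i of the original deposit: Bank 1 lends 4.08·0.9250 = 3.7740, Bank 2 lends 4.08·0.9250² ≈ 3.4910, and so on.
Summing a geometric series: total = 4.08·[0.9250·(1 − 0.9250^3) / (1 − 0.9250)] ≈ 10.4941 billion.

10.5 billion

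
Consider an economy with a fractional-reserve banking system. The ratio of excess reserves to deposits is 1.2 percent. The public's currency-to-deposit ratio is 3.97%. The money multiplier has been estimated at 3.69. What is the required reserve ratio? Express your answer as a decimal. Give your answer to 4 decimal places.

Using m = 3.69. Since m = (1 + c)/(c + rr + e), the denominator satisfies c + rr + e = (1 + c)/m = (1 + 0.0397) / 3.69 ≈ 0.281762.
With c = 0.0397 and e = 0.012, the required reserve ratio is 0.281762 − 0.0397 − 0.012 = 0.230062.

0.2301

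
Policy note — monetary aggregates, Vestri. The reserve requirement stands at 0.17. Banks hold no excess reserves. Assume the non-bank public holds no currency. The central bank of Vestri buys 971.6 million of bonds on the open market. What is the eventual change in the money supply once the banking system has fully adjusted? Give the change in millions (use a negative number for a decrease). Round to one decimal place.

The simple money multiplier is m = 1/rr = 1/0.17 ≈ 5.88235.
An open-market purchase increases the monetary base by 971.6 million, so ΔM = m × ΔMB = 5.88235 × 971.6 ≈ 5715.2913 million.

5715.3 million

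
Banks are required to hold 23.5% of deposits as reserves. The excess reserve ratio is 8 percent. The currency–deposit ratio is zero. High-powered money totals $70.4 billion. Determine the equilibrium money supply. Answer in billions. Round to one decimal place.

$223.5 billion

The money multiplier is m = 1 / (rr + e) = 1 / (0.235 + 0.08) ≈ 3.1746.
So M = m × MB = 3.1746 × 70.4 ≈ 223.4918 billion.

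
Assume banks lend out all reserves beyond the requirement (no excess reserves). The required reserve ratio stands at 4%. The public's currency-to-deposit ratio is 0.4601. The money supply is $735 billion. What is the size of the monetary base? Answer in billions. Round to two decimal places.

The money multiplier is m = (1 + c) / (rr + c) = (1 + 0.4601) / (0.04 + 0.4601) ≈ 2.919616.
MB = M / m = 735 / 2.919616 ≈ 251.7454 billion.

$251.75 billion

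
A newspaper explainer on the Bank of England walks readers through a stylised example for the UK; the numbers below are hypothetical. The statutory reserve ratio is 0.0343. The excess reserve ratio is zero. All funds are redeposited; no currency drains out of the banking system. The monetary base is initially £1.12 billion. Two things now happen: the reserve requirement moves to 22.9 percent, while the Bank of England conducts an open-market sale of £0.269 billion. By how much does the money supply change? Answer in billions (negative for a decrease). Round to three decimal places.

-28.937 billion

Before: m₁ = 1 / (0.0343) ≈ 29.15452, MB₁ = 1.12, so M₁ = 29.15452 × 1.12 ≈ 32.6531 billion.
After: m₂ = 1 / (0.229) ≈ 4.36681, MB₂ = 1.12 − 0.269 = 0.851, so M₂ = 4.36681 × 0.851 ≈ 3.7162 billion.
ΔM = M₂ − M₁ = 3.7162 − 32.6531 = -28.9369 billion.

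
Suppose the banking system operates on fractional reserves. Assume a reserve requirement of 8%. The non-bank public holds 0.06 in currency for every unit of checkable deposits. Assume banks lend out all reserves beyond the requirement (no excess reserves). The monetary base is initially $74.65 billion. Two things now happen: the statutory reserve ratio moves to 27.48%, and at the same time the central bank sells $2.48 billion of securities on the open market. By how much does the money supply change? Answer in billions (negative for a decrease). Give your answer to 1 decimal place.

-336.7 billion

Before: m₁ = (1 + 0.06) / (0.08 + 0.06) ≈ 7.5714, MB₁ = 74.65, so M₁ = 7.5714 × 74.65 ≈ 565.205 billion.
After: m₂ = (1 + 0.06) / (0.2748 + 0.06) ≈ 3.1661, MB₂ = 74.65 − 2.48 = 72.17, so M₂ = 3.1661 × 72.17 ≈ 228.4974 billion.
ΔM = M₂ − M₁ = 228.4974 − 565.205 = -336.7076 billion.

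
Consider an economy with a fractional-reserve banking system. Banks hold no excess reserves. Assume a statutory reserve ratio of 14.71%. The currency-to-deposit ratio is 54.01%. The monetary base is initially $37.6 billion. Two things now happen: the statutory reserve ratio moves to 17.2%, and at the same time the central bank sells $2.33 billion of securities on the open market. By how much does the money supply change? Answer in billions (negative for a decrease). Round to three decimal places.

Before: m₁ = (1 + 0.5401) / (0.1471 + 0.5401) ≈ 2.241123, MB₁ = 37.6, so M₁ = 2.241123 × 37.6 ≈ 84.2662 billion.
After: m₂ = (1 + 0.5401) / (0.172 + 0.5401) ≈ 2.162758, MB₂ = 37.6 − 2.33 = 35.27, so M₂ = 2.162758 × 35.27 ≈ 76.2805 billion.
ΔM = M₂ − M₁ = 76.2805 − 84.2662 = -7.9857 billion.

-7.986 billion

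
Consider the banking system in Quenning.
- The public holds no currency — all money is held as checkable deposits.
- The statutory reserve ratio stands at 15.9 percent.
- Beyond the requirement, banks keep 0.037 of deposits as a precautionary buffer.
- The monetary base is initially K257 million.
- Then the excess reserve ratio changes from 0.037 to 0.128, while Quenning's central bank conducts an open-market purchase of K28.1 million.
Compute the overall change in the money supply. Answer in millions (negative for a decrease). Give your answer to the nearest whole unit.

Before: m₁ = 1 / (0.159 + 0.037) ≈ 5.1020, MB₁ = 257, so M₁ = 5.1020 × 257 = 1311.214 million.
After: m₂ = 1 / (0.159 + 0.128) ≈ 3.4843, MB₂ = 257 + 28.1 = 285.1, so M₂ = 3.4843 × 285.1 ≈ 993.3739 million.
ΔM = M₂ − M₁ = 993.3739 − 1311.214 = -317.8401 million.

-318 million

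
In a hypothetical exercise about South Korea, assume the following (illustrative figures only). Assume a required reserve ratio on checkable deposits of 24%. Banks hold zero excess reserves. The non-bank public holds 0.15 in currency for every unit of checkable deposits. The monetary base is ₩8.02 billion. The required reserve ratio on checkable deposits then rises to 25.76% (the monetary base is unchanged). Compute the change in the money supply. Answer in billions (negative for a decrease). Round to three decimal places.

Initially m₁ = (1 + 0.15) / (0.24 + 0.15) ≈ 2.94872, so M₁ = 2.94872 × 8.02 ≈ 23.6487 billion.
After the change m₂ = (1 + 0.15) / (0.2576 + 0.15) ≈ 2.82139, so M₂ = 2.82139 × 8.02 ≈ 22.6275 billion.
ΔM = M₂ − M₁ = 22.6275 − 23.6487 = -1.0212 billion.

-1.021 billion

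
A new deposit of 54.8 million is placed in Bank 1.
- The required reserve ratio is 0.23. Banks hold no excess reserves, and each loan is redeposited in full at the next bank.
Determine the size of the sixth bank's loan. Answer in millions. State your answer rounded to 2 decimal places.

11.42 million

Each bank lends a fraction (1 − rr) = 0.7700 of the deposit it receives, so Bank 6 receives 54.8·0.7700^5 and lends 54.8·0.7700^6 ≈ 11.4215 million.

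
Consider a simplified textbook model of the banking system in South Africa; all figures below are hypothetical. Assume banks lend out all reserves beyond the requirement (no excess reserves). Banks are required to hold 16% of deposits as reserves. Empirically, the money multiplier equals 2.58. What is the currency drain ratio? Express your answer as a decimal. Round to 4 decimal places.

Using m = 2.58. From m = (1 + c)/(c + rr + e), rearranging gives 1 + c = m·(c + rr + e), so c·(1 − m) = m·(rr + e) − 1.
Hence c = [m·(rr + e) − 1]/(1 − m) = [2.58 × (0.16 + 0) − 1] / (1 − 2.58) ≈ 0.371646.

0.3716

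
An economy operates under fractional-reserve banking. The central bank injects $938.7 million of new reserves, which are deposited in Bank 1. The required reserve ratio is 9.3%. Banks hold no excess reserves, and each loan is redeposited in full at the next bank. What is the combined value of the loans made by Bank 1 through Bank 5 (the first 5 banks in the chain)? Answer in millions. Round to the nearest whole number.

$3535 million

Bank i lends (1 − rr)^i of the original deposit: Bank 1 lends 938.7·0.9070 = 851.4009, Bank 2 lends 938.7·0.9070² ≈ 772.2206, and so on.
Summing a geometric series: total = 938.7·[0.9070·(1 − 0.9070^5) / (1 − 0.9070)] ≈ 3535.4789 million.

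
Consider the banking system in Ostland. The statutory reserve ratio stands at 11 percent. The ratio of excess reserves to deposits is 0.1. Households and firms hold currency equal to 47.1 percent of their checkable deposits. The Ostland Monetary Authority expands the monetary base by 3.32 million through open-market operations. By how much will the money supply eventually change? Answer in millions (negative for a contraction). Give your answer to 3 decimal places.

7.171 million

The money multiplier is m = (1 + c) / (rr + e + c) = (1 + 0.471) / (0.11 + 0.1 + 0.471) ≈ 2.16006.
The purchase adds 3.32 million of base, so ΔM = m × ΔMB = 2.16006 × (+3.32) ≈ 7.1714 million.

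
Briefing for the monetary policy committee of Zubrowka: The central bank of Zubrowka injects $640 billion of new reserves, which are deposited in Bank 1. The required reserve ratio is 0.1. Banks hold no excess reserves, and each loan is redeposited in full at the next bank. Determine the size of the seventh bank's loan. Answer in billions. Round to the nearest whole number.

$306 billion

Each bank lends a fraction (1 − rr) = 0.9000 of the deposit it receives, so Bank 7 receives 640·0.9000^6 and lends 640·0.9000^7 ≈ 306.1100 billion.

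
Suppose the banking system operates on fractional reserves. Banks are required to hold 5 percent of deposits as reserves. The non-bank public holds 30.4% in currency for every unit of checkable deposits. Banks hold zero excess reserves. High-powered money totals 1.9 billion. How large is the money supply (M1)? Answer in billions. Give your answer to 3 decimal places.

The money multiplier is m = (1 + c) / (rr + c) = (1 + 0.304) / (0.05 + 0.304) ≈ 3.68362.
So M = m × MB = 3.68362 × 1.9 ≈ 6.9989 billion.

6.999 billion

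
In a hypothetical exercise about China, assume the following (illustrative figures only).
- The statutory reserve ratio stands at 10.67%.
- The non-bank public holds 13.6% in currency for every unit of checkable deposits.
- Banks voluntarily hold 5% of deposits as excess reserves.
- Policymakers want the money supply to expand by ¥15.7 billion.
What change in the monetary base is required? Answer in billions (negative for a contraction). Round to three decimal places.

The money multiplier is m = (1 + c) / (rr + e + c) = (1 + 0.136) / (0.1067 + 0.05 + 0.136) ≈ 3.881107.
ΔMB = ΔM / m = (+15.7) / 3.881107 ≈ 4.0452 billion.

¥4.045 billion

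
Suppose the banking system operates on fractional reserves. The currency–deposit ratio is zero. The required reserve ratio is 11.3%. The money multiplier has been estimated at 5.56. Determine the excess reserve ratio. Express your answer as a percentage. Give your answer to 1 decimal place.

6.7%

Using m = 5.56. Since m = (1 + c)/(c + rr + e), the denominator satisfies c + rr + e = (1 + c)/m = (1 + 0) / 5.56 ≈ 0.179856.
With c = 0 and rr = 0.113, the excess reserve ratio is 0.179856 − 0 − 0.113 = 0.066856.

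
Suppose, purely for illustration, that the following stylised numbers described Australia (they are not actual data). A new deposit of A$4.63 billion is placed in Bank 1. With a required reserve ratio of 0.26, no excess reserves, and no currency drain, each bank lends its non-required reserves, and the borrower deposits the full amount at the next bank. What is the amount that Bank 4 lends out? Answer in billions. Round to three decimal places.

A$1.388 billion

Each bank lends a fraction (1 − rr) = 0.7400 of the deposit it receives, so Bank 4 receives 4.63·0.7400^3 and lends 4.63·0.7400^4 ≈ 1.3884 billion.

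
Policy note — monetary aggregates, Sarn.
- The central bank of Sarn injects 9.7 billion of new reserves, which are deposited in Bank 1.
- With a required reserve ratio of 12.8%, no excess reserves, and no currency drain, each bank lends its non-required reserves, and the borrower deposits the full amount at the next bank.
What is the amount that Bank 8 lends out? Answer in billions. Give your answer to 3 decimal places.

Each bank lends a fraction (1 − rr) = 0.8720 of the deposit it receives, so Bank 8 receives 9.7·0.8720^7 and lends 9.7·0.8720^8 ≈ 3.2427 billion.

3.243 billion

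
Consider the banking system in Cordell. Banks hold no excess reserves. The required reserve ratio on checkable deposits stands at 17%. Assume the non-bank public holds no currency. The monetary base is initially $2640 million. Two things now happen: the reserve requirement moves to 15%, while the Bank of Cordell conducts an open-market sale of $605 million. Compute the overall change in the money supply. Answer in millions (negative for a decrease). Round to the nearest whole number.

Before: m₁ = 1 / (0.17) ≈ 5.88235, MB₁ = 2640, so M₁ = 5.88235 × 2640 = 15529.404 million.
After: m₂ = 1 / (0.15) ≈ 6.66667, MB₂ = 2640 − 605 = 2035, so M₂ = 6.66667 × 2035 ≈ 13566.6735 million.
ΔM = M₂ − M₁ = 13566.6735 − 15529.404 = -1962.7305 million.

-1963 million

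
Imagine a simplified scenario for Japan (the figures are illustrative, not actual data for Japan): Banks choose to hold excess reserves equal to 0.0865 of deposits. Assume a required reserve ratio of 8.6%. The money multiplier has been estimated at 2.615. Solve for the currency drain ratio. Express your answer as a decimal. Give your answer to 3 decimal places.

0.340

Using m = 2.615. From m = (1 + c)/(c + rr + e), rearranging gives 1 + c = m·(c + rr + e), so c·(1 − m) = m·(rr + e) − 1.
Hence c = [m·(rr + e) − 1]/(1 − m) = [2.615 × (0.086 + 0.0865) − 1] / (1 − 2.615) ≈ 0.339884.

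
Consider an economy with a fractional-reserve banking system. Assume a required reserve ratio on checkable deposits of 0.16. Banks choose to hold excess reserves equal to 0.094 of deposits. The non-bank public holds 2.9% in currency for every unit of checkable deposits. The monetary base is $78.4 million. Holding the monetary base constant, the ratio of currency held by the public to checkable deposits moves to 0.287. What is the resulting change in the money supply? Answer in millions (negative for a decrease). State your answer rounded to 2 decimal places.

Initially m₁ = (1 + 0.029) / (0.16 + 0.094 + 0.029) ≈ 3.63604, so M₁ = 3.63604 × 78.4 ≈ 285.0655 million.
After the change m₂ = (1 + 0.287) / (0.16 + 0.094 + 0.287) ≈ 2.37893, so M₂ = 2.37893 × 78.4 ≈ 186.5081 million.
ΔM = M₂ − M₁ = 186.5081 − 285.0655 = -98.5574 million.

-98.56 million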